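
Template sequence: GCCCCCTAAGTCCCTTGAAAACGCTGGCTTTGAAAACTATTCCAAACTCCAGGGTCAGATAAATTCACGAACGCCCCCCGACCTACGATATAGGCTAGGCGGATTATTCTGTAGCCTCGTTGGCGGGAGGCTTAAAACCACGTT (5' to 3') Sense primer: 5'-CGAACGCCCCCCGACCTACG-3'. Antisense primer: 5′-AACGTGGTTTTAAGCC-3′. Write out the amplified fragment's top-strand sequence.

The forward primer matches the template at positions 68–87.
The reverse primer's reverse complement is GGCTTAAAACCACGTT, which matches the template at positions 129–144.
The product is the template from position 68 through 144 (77 bp).

5'-CGAACGCCCCCCGACCTACGATATAGGCTAGGCGGATTATTCTGTAGCCTCGTTGGCGGGAGGCTTAAAACCACGTT-3'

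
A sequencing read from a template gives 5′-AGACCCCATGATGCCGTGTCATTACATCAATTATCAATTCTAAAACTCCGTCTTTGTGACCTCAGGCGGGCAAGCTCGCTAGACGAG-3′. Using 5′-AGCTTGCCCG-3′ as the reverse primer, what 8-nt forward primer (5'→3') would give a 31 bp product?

5'-CTCCGTCT-3'

The reverse primer's reverse complement CGGGCAAGCT matches the template at positions 67–76, so the product ends at position 76.
A 31 bp product then starts at position 76 − 31 + 1 = 46.
The forward primer is identical to the top strand there: CTCCGTCT.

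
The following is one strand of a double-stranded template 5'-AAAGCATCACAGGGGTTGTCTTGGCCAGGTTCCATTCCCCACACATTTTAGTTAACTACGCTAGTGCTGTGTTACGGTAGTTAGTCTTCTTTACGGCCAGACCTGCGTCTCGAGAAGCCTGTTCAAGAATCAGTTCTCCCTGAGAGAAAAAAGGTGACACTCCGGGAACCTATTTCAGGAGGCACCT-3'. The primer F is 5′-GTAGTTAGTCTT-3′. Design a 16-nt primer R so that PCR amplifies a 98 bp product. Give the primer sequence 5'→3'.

The forward primer binds at positions 77–88, so a 98 bp product ends at position 77 + 98 − 1 = 174.
The reverse primer anneals to the top strand over positions 159–174, i.e. to ACTCCGGGAACCTATT.
Its sequence written 5'→3' is the reverse complement: AATAGGTTCCCGGAGT.

5'-AATAGGTTCCCGGAGT-3'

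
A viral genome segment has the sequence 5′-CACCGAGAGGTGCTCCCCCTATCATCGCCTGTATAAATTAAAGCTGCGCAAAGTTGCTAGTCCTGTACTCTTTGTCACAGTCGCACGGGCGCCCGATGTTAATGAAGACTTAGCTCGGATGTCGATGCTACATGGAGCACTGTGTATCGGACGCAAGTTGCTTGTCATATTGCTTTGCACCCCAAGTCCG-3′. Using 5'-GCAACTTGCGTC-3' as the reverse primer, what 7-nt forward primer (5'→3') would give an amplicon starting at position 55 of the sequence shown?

The reverse primer's reverse complement GACGCAAGTTGC matches the template at positions 150–161; the product starts at position 55.
The forward primer is identical to the top strand over positions 55–61: TGCTAGT.

5'-TGCTAGT-3'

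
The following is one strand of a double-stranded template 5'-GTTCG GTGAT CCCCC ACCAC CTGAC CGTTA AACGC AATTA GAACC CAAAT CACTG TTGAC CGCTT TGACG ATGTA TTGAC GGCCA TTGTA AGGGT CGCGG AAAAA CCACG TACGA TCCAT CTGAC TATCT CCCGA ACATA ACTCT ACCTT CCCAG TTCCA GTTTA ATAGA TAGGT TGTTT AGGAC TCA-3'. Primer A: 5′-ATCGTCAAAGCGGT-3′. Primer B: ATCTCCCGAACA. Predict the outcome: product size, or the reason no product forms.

No product — the primers' 3' ends point away from each other.

Primer A (ATCGTCAAAGCGGT) has reverse complement ACCGCTTTGACGAT, which matches the top strand at positions 59–72; primer A anneals to the top strand there with its 3' end pointing upstream toward position 59.
Primer B (ATCTCCCGAACA) matches the top strand directly at positions 127–138; it anneals to the bottom strand with its 3' end pointing downstream toward position 138.
The 3' ends diverge (primer A extends toward position 1, primer B toward position 188), so the primers never converge on a shared product.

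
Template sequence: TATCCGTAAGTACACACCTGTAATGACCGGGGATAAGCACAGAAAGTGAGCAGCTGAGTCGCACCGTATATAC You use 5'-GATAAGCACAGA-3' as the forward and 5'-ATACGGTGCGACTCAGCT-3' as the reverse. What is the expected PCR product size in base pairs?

38 bp

Scanning the template, GATAAGCACAGA occurs at positions 32–43; this primer anneals to the bottom strand there with its 3' end pointing downstream.
Reverse complement of the reverse primer: AGCTGAGTCGCACCGTAT. This occurs on the top strand at positions 52–69.
The product runs from position 32 to position 69, so its length is 69 − 32 + 1 = 38 bp.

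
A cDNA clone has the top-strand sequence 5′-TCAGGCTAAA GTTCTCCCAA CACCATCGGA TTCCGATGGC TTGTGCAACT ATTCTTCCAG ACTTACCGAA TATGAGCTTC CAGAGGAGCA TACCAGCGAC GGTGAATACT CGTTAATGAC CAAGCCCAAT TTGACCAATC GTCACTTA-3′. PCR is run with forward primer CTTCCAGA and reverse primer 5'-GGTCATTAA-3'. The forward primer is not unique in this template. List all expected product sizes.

The forward primer CTTCCAGA matches the top strand at positions 54–61, 77–84.
The reverse primer's reverse complement is TTAATGACC, matching at positions 113–121.
Each forward site pairs with the reverse site to give a product ending at position 121: sizes 68, 45 bp.

68 bp, 45 bp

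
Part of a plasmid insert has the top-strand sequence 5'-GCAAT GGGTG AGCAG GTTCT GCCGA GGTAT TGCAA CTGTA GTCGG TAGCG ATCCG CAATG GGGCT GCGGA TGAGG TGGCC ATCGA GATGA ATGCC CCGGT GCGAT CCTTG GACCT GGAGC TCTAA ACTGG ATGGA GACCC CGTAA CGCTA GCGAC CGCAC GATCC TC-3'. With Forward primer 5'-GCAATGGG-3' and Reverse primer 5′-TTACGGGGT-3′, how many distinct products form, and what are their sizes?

Two products: 145 bp, 91 bp

The forward primer GCAATGGG matches the top strand at positions 1–8, 55–62.
The reverse primer's reverse complement is ACCCCGTAA, matching at positions 137–145.
Each forward site pairs with the reverse site to give a product ending at position 145: sizes 145, 91 bp.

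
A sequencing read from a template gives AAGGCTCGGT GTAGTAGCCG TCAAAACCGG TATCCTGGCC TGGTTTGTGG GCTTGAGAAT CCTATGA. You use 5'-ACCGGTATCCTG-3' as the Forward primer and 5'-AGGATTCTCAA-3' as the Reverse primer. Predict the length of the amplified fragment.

Forward primer ACCGGTATCCTG is found on the top strand at positions 26–37.
The reverse primer's reverse complement is TTGAGAATCCT, which matches the template at positions 53–63.
Amplicon spans positions 26–63: 38 bp.

38 bp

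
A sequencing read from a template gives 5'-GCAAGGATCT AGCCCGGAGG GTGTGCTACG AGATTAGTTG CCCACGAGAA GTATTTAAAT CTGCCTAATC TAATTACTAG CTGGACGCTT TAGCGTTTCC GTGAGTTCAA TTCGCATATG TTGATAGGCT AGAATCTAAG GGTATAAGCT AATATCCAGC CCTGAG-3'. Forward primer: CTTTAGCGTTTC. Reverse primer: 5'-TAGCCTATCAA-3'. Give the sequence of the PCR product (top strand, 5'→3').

The forward primer matches the template at positions 88–99.
The reverse primer's reverse complement is TTGATAGGCTA, which matches the template at positions 121–131.
The product is the template from position 88 through 131 (44 bp).

5'-CTTTAGCGTTTCCGTGAGTTCAATTCGCATATGTTGATAGGCTA-3'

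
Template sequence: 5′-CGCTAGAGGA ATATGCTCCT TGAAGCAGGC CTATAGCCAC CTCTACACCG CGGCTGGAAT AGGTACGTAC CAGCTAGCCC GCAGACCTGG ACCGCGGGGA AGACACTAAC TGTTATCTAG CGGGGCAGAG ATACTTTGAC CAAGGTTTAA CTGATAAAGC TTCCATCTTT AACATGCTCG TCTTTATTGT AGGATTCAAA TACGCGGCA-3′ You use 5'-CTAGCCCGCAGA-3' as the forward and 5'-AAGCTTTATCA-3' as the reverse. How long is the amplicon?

89 bp

The forward primer matches the template at positions 74–85.
Taking the reverse complement of AAGCTTTATCA gives TGATAAAGCTT, found at positions 152–162 on the template; the primer anneals here to the top strand with its 3' end pointing upstream.
Amplicon spans positions 74–162: 89 bp.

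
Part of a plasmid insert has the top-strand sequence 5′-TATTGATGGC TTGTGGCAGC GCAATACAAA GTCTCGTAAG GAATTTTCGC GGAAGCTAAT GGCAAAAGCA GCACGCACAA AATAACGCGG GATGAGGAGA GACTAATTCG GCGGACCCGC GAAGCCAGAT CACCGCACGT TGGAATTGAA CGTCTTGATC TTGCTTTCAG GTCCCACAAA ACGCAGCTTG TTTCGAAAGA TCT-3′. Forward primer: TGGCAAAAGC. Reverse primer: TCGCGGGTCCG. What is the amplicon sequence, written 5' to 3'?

Forward primer TGGCAAAAGC is found on the top strand at positions 60–69.
The reverse primer's reverse complement is CGGACCCGCGA, which matches the template at positions 112–122.
The product is the template from position 60 through 122 (63 bp).

5'-TGGCAAAAGCAGCACGCACAAAATAACGCGGGATGAGGAGAGACTAATTCGGCGGACCCGCGA-3'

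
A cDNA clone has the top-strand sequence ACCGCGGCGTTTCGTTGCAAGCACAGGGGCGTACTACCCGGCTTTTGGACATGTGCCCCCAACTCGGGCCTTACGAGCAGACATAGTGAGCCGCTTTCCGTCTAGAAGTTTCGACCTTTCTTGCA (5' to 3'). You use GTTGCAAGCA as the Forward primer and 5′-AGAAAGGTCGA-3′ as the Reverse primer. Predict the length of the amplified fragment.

108 bp

The forward primer matches the template at positions 14–23.
Reverse complement of the reverse primer: TCGACCTTTCT. This occurs on the top strand at positions 111–121.
The product runs from position 14 to position 121, so its length is 121 − 14 + 1 = 108 bp.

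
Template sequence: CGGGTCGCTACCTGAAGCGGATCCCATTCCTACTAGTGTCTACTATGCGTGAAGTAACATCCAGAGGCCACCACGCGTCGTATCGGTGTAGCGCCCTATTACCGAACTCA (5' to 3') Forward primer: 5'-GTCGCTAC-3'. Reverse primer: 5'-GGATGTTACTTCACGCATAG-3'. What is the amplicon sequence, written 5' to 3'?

The forward primer matches the template at positions 4–11.
Taking the reverse complement of GGATGTTACTTCACGCATAG gives CTATGCGTGAAGTAACATCC, found at positions 43–62 on the template; the primer anneals here to the top strand with its 3' end pointing upstream.
The product is the template from position 4 through 62 (59 bp).

5'-GTCGCTACCTGAAGCGGATCCCATTCCTACTAGTGTCTACTATGCGTGAAGTAACATCC-3'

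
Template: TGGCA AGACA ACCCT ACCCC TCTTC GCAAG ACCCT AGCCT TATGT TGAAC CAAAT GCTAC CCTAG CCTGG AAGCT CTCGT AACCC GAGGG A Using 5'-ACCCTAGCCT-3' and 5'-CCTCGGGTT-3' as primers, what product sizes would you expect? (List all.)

The forward primer ACCCTAGCCT matches the top strand at positions 31–40, 59–68.
The reverse primer's reverse complement is AACCCGAGG, matching at positions 81–89.
Each forward site pairs with the reverse site to give a product ending at position 89: sizes 59, 31 bp.

59 bp, 31 bp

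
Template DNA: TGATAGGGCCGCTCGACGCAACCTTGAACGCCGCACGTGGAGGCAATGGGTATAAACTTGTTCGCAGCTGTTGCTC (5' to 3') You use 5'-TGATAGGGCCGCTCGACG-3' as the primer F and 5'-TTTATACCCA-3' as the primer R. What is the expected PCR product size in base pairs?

The forward primer matches the template at positions 1–18.
Taking the reverse complement of TTTATACCCA gives TGGGTATAAA, found at positions 47–56 on the template; the primer anneals here to the top strand with its 3' end pointing upstream.
Product length = (reverse-primer end) − (forward-primer start) + 1 = 56 − 1 + 1 = 56 bp.

56 bp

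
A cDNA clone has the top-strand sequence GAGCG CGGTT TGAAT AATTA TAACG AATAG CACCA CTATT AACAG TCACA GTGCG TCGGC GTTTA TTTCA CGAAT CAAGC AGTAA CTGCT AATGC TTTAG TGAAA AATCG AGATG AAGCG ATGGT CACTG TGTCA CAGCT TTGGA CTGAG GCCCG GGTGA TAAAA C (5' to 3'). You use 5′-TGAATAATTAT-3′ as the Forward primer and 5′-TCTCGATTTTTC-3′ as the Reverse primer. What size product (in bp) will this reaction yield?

103 bp

Scanning the template, TGAATAATTAT occurs at positions 11–21; this primer anneals to the bottom strand there with its 3' end pointing downstream.
Taking the reverse complement of TCTCGATTTTTC gives GAAAAATCGAGA, found at positions 102–113 on the template; the primer anneals here to the top strand with its 3' end pointing upstream.
Product length = (reverse-primer end) − (forward-primer start) + 1 = 113 − 11 + 1 = 103 bp.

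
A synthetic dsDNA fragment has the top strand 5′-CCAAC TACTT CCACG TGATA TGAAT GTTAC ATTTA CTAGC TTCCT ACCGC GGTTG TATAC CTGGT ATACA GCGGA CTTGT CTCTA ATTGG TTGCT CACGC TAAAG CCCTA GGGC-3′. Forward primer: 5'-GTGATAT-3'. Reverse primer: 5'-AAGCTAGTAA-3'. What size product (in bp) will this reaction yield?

28 bp

The forward primer matches the template at positions 15–21.
The reverse primer's reverse complement is TTACTAGCTT, which matches the template at positions 33–42.
Amplicon spans positions 15–42: 28 bp.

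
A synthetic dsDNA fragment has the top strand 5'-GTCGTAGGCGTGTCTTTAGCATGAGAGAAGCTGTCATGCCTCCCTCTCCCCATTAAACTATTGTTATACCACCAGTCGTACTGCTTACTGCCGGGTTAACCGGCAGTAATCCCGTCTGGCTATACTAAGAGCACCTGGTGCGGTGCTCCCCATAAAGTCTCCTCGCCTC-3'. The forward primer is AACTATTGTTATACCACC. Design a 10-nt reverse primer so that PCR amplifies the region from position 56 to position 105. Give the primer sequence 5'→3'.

The product's 3' end on the top strand is position 105.
The reverse primer anneals to the top strand over positions 96–105, i.e. to TTAACCGGCA.
Its sequence written 5'→3' is the reverse complement: TGCCGGTTAA.

5'-TGCCGGTTAA-3'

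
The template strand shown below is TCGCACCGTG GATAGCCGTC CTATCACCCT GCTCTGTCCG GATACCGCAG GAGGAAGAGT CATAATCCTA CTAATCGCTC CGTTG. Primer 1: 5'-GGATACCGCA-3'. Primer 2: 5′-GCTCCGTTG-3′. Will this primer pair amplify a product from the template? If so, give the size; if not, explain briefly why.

Primer 1 (GGATACCGCA) matches the top strand at positions 40–49 (3' end points downstream).
Primer 2 (GCTCCGTTG) also matches the top strand directly, at positions 77–85 — its reverse complement CAACGGAGC is not present.
Both primers anneal to the bottom strand with 3' ends pointing the same way, so neither can prime synthesis back toward the other.

No product — both primers anneal to the same strand and extend in the same direction.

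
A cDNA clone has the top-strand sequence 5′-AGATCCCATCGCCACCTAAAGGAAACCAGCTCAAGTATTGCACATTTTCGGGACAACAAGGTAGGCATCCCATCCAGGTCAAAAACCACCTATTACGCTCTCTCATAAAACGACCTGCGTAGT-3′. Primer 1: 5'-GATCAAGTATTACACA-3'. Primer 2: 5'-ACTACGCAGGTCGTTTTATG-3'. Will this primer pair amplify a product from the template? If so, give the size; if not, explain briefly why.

Primer 1 (GATCAAGTATTACACA) does not match the top strand, and its reverse complement TGTGTAATACTTGATC does not match either.
With no annealing site for primer 1, no amplification occurs.

No product — primer 1 has no binding site in the template.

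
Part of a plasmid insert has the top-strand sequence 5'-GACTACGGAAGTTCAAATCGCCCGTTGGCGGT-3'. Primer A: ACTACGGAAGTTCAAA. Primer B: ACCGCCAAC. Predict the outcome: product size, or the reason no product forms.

Yes — a 31 bp product.

Primer A (ACTACGGAAGTTCAAA) matches the top strand at positions 2–17; it acts as a forward primer.
Primer B's reverse complement is GTTGGCGGT, matching the top strand at positions 24–32; it acts as a reverse primer.
The 3' ends face each other across positions 2–32, giving a 31 bp product.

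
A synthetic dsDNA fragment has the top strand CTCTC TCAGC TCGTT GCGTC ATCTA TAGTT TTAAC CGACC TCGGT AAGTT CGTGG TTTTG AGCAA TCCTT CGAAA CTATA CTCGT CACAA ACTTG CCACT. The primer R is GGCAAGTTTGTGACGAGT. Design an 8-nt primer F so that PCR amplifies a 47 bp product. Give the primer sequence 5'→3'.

The reverse primer's reverse complement ACTCGTCACAAACTTGCC matches the template at positions 80–97, so the product ends at position 97.
A 47 bp product then starts at position 97 − 47 + 1 = 51.
The forward primer is identical to the top strand there: CGTGGTTT.

5'-CGTGGTTT-3'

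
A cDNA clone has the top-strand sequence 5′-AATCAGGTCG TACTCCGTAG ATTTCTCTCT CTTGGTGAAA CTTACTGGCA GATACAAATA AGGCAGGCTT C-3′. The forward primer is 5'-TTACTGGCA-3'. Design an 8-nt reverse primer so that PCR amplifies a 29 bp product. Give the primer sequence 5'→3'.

The forward primer binds at positions 42–50, so a 29 bp product ends at position 42 + 29 − 1 = 70.
The reverse primer anneals to the top strand over positions 63–70, i.e. to GCAGGCTT.
Its sequence written 5'→3' is the reverse complement: AAGCCTGC.

5'-AAGCCTGC-3'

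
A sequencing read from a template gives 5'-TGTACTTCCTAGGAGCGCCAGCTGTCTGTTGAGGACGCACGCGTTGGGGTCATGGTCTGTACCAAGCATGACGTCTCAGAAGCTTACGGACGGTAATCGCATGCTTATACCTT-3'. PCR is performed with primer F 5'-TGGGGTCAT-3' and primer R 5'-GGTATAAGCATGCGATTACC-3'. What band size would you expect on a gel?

The forward primer matches the template at positions 45–53.
Reverse complement of the reverse primer: GGTAATCGCATGCTTATACC. This occurs on the top strand at positions 92–111.
Amplicon spans positions 45–111: 67 bp.

67 bp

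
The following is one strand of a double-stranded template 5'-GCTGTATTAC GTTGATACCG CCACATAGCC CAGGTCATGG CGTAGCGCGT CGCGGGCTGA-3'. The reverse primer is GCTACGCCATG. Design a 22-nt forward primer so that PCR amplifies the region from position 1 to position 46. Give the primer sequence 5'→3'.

The reverse primer's reverse complement CATGGCGTAGC matches the template at positions 36–46; the product starts at position 1.
The forward primer is identical to the top strand over positions 1–22: GCTGTATTACGTTGATACCGCC.

5'-GCTGTATTACGTTGATACCGCC-3'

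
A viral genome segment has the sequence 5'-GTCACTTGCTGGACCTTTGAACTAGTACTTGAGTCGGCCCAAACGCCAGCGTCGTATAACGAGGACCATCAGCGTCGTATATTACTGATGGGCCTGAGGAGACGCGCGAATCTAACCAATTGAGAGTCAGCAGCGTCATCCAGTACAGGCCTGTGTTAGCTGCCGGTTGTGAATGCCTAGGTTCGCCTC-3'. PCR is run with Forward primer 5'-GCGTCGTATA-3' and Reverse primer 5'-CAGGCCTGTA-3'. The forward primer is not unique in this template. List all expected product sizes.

105 bp, 82 bp

The forward primer GCGTCGTATA matches the top strand at positions 49–58, 72–81.
The reverse primer's reverse complement is TACAGGCCTG, matching at positions 144–153.
Each forward site pairs with the reverse site to give a product ending at position 153: sizes 105, 82 bp.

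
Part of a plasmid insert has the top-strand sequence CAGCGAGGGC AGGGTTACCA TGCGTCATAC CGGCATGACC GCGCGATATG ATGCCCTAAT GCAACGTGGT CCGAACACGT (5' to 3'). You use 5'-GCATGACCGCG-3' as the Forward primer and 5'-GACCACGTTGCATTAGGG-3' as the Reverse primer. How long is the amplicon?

Scanning the template, GCATGACCGCG occurs at positions 33–43; this primer anneals to the bottom strand there with its 3' end pointing downstream.
The reverse primer's reverse complement is CCCTAATGCAACGTGGTC, which matches the template at positions 54–71.
The product runs from position 33 to position 71, so its length is 71 − 33 + 1 = 39 bp.

39 bp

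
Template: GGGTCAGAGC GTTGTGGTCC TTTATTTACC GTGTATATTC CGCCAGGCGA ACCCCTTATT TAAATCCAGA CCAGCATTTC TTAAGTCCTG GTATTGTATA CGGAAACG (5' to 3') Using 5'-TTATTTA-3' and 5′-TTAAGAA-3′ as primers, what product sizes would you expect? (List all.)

63 bp, 29 bp

The forward primer TTATTTA matches the top strand at positions 22–28, 56–62.
The reverse primer's reverse complement is TTCTTAA, matching at positions 78–84.
Each forward site pairs with the reverse site to give a product ending at position 84: sizes 63, 29 bp.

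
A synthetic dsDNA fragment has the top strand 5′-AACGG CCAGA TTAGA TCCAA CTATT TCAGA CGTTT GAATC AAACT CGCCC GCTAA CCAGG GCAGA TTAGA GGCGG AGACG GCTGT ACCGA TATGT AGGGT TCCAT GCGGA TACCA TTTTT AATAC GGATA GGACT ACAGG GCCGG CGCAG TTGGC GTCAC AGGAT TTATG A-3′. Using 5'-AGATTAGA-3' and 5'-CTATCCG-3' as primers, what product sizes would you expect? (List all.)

The forward primer AGATTAGA matches the top strand at positions 8–15, 63–70.
The reverse primer's reverse complement is CGGATAG, matching at positions 125–131.
Each forward site pairs with the reverse site to give a product ending at position 131: sizes 124, 69 bp.

124 bp, 69 bp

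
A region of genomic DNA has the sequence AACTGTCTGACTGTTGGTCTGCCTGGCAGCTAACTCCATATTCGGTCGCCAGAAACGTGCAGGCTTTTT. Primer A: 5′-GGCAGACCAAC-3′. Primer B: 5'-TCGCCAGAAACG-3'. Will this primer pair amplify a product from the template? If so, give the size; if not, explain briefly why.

Primer A (GGCAGACCAAC) has reverse complement GTTGGTCTGCC, which matches the top strand at positions 13–23; primer A anneals to the top strand there with its 3' end pointing upstream toward position 13.
Primer B (TCGCCAGAAACG) matches the top strand directly at positions 46–57; it anneals to the bottom strand with its 3' end pointing downstream toward position 57.
The 3' ends diverge (primer A extends toward position 1, primer B toward position 69), so the primers never converge on a shared product.

No product — the primers' 3' ends point away from each other.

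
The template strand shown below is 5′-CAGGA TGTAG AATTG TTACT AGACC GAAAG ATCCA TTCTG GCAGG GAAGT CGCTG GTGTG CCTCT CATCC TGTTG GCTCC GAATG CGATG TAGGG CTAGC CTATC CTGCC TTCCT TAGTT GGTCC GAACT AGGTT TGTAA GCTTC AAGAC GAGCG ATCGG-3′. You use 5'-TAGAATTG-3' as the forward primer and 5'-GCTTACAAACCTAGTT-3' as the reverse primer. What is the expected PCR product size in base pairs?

135 bp

Forward primer TAGAATTG is found on the top strand at positions 8–15.
Reverse complement of the reverse primer: AACTAGGTTTGTAAGC. This occurs on the top strand at positions 127–142.
Amplicon spans positions 8–142: 135 bp.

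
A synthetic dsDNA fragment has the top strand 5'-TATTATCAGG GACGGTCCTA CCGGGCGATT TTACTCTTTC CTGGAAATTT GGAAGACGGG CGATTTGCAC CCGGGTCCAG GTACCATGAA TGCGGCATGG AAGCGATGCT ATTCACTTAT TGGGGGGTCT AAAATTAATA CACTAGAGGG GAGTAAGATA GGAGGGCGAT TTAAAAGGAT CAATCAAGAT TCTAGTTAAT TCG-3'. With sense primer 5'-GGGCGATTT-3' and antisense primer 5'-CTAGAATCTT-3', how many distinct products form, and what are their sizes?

The forward primer GGGCGATTT matches the top strand at positions 23–31, 58–66, 164–172.
The reverse primer's reverse complement is AAGATTCTAG, matching at positions 186–195.
Each forward site pairs with the reverse site to give a product ending at position 195: sizes 173, 138, 32 bp.

Three products: 173 bp, 138 bp, 32 bp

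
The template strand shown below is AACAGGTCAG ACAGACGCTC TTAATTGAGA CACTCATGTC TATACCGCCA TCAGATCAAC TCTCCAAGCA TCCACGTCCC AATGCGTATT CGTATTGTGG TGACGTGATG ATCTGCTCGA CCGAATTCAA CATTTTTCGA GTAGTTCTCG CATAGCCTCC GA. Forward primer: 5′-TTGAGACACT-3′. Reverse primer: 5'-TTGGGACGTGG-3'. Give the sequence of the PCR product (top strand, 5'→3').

Forward primer TTGAGACACT is found on the top strand at positions 25–34.
Taking the reverse complement of TTGGGACGTGG gives CCACGTCCCAA, found at positions 72–82 on the template; the primer anneals here to the top strand with its 3' end pointing upstream.
The product is the template from position 25 through 82 (58 bp).

5'-TTGAGACACTCATGTCTATACCGCCATCAGATCAACTCTCCAAGCATCCACGTCCCAA-3'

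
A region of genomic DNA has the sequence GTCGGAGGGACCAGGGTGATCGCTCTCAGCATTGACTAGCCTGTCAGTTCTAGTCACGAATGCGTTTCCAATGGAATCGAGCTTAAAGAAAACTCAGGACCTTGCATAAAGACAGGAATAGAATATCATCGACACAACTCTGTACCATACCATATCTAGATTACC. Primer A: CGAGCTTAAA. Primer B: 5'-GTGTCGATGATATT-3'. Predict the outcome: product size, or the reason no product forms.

Yes — a 58 bp product.

Primer A (CGAGCTTAAA) matches the top strand at positions 78–87; it acts as a forward primer.
Primer B's reverse complement is AATATCATCGACAC, matching the top strand at positions 122–135; it acts as a reverse primer.
The 3' ends face each other across positions 78–135, giving a 58 bp product.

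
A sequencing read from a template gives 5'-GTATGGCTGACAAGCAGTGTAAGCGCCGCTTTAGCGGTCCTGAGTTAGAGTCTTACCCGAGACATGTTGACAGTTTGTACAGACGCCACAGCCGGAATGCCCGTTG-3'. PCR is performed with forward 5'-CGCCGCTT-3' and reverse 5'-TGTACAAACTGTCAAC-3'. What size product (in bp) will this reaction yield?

Forward primer CGCCGCTT is found on the top strand at positions 24–31.
Taking the reverse complement of TGTACAAACTGTCAAC gives GTTGACAGTTTGTACA, found at positions 66–81 on the template; the primer anneals here to the top strand with its 3' end pointing upstream.
The product runs from position 24 to position 81, so its length is 81 − 24 + 1 = 58 bp.

58 bp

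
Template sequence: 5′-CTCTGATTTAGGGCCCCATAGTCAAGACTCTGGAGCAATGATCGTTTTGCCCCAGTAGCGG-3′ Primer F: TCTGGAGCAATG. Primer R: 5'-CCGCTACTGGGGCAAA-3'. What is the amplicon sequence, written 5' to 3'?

Scanning the template, TCTGGAGCAATG occurs at positions 29–40; this primer anneals to the bottom strand there with its 3' end pointing downstream.
The reverse primer's reverse complement is TTTGCCCCAGTAGCGG, which matches the template at positions 46–61.
The product is the template from position 29 through 61 (33 bp).

5'-TCTGGAGCAATGATCGTTTTGCCCCAGTAGCGG-3'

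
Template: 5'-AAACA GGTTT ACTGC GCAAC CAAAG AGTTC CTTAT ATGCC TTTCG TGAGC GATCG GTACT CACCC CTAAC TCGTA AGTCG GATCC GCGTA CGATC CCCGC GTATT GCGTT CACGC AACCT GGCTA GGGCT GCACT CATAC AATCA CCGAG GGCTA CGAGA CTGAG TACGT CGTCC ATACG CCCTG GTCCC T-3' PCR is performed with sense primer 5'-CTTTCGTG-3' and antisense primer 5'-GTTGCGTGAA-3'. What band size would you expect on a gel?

79 bp

Scanning the template, CTTTCGTG occurs at positions 40–47; this primer anneals to the bottom strand there with its 3' end pointing downstream.
The reverse primer's reverse complement is TTCACGCAAC, which matches the template at positions 109–118.
The product runs from position 40 to position 118, so its length is 118 − 40 + 1 = 79 bp.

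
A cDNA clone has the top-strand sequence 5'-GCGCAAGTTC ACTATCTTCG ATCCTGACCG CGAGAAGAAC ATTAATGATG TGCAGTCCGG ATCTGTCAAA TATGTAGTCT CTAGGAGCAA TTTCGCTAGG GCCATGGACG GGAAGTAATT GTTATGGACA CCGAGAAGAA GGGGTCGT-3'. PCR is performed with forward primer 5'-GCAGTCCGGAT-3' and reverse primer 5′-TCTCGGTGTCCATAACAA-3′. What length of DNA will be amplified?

The forward primer matches the template at positions 52–62.
Reverse complement of the reverse primer: TTGTTATGGACACCGAGA. This occurs on the top strand at positions 119–136.
Product length = (reverse-primer end) − (forward-primer start) + 1 = 136 − 52 + 1 = 85 bp.

85 bp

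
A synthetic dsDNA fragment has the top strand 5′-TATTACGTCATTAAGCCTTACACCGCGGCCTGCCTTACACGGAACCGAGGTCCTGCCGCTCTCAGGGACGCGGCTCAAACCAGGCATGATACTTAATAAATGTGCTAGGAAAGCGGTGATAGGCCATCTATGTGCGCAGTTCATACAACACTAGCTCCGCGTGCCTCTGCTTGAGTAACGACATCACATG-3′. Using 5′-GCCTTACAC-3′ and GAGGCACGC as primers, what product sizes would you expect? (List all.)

153 bp, 136 bp

The forward primer GCCTTACAC matches the top strand at positions 15–23, 32–40.
The reverse primer's reverse complement is GCGTGCCTC, matching at positions 159–167.
Each forward site pairs with the reverse site to give a product ending at position 167: sizes 153, 136 bp.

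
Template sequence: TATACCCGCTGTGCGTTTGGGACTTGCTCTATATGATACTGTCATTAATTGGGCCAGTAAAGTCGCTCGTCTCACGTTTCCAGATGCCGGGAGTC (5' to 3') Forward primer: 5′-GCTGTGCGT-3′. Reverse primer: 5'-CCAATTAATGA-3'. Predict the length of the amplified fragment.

Forward primer GCTGTGCGT is found on the top strand at positions 8–16.
Taking the reverse complement of CCAATTAATGA gives TCATTAATTGG, found at positions 42–52 on the template; the primer anneals here to the top strand with its 3' end pointing upstream.
Amplicon spans positions 8–52: 45 bp.

45 bp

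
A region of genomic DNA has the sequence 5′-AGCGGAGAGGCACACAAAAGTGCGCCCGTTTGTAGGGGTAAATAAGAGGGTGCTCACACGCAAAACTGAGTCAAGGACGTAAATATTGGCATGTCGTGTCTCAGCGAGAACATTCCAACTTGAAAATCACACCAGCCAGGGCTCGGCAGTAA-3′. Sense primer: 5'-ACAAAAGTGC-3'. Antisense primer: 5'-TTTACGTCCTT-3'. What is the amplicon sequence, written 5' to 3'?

5'-ACAAAAGTGCGCCCGTTTGTAGGGGTAAATAAGAGGGTGCTCACACGCAAAACTGAGTCAAGGACGTAAA-3'

The forward primer matches the template at positions 14–23.
Reverse complement of the reverse primer: AAGGACGTAAA. This occurs on the top strand at positions 73–83.
The product is the template from position 14 through 83 (70 bp).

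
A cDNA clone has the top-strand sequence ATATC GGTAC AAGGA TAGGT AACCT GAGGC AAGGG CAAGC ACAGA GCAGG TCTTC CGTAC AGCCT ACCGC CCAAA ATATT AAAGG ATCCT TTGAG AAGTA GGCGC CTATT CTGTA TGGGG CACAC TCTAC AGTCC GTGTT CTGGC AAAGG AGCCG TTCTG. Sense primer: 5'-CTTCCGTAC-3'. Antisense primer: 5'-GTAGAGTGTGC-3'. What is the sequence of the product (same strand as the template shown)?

Scanning the template, CTTCCGTAC occurs at positions 52–60; this primer anneals to the bottom strand there with its 3' end pointing downstream.
Reverse complement of the reverse primer: GCACACTCTAC. This occurs on the top strand at positions 120–130.
The product is the template from position 52 through 130 (79 bp).

5'-CTTCCGTACAGCCTACCGCCCAAAATATTAAAGGATCCTTTGAGAAGTAGGCGCCTATTCTGTATGGGGCACACTCTAC-3'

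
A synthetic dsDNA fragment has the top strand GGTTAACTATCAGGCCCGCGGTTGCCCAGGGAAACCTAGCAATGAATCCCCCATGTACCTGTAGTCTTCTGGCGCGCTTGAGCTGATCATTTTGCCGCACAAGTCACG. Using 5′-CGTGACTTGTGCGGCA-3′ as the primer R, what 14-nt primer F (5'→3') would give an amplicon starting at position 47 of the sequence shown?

5'-TCCCCCATGTACCT-3'

The reverse primer's reverse complement TGCCGCACAAGTCACG matches the template at positions 93–108; the product starts at position 47.
The forward primer is identical to the top strand over positions 47–60: TCCCCCATGTACCT.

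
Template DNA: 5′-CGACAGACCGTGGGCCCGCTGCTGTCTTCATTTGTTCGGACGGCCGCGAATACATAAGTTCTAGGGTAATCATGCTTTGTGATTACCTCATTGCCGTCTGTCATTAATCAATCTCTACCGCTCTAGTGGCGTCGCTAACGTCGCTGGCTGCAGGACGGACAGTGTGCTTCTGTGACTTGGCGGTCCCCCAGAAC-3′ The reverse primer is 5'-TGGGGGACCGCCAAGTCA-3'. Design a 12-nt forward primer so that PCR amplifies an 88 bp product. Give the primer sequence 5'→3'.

The reverse primer's reverse complement TGACTTGGCGGTCCCCCA matches the template at positions 173–190, so the product ends at position 190.
An 88 bp product then starts at position 190 − 88 + 1 = 103.
The forward primer is identical to the top strand there: ATTAATCAATCT.

5'-ATTAATCAATCT-3'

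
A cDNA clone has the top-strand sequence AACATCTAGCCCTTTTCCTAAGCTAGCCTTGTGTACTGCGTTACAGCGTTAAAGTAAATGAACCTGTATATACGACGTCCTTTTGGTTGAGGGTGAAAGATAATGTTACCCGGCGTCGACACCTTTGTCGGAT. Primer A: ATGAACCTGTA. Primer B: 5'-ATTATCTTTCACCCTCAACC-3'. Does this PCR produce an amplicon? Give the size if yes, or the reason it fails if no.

Yes — a 47 bp product.

Primer A (ATGAACCTGTA) matches the top strand at positions 58–68; it acts as a forward primer.
Primer B's reverse complement is GGTTGAGGGTGAAAGATAAT, matching the top strand at positions 85–104; it acts as a reverse primer.
The 3' ends face each other across positions 58–104, giving a 47 bp product.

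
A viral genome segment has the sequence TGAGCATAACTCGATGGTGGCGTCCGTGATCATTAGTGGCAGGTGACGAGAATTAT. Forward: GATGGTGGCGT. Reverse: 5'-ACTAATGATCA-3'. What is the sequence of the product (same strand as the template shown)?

5'-GATGGTGGCGTCCGTGATCATTAGT-3'

Forward primer GATGGTGGCGT is found on the top strand at positions 13–23.
Reverse complement of the reverse primer: TGATCATTAGT. This occurs on the top strand at positions 27–37.
The product is the template from position 13 through 37 (25 bp).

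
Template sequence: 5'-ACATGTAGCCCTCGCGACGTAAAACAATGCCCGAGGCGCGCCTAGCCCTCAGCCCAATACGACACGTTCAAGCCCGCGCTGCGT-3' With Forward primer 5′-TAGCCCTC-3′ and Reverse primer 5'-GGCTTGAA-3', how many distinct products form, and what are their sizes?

Two products: 69 bp, 32 bp

The forward primer TAGCCCTC matches the top strand at positions 6–13, 43–50.
The reverse primer's reverse complement is TTCAAGCC, matching at positions 67–74.
Each forward site pairs with the reverse site to give a product ending at position 74: sizes 69, 32 bp.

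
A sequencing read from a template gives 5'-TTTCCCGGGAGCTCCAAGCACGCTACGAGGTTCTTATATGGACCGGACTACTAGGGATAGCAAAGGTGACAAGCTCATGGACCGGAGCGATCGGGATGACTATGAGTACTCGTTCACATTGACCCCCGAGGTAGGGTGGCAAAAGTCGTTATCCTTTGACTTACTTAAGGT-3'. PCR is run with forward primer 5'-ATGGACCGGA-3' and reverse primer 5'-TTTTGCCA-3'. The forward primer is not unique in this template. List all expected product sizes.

107 bp, 68 bp

The forward primer ATGGACCGGA matches the top strand at positions 38–47, 77–86.
The reverse primer's reverse complement is TGGCAAAA, matching at positions 137–144.
Each forward site pairs with the reverse site to give a product ending at position 144: sizes 107, 68 bp.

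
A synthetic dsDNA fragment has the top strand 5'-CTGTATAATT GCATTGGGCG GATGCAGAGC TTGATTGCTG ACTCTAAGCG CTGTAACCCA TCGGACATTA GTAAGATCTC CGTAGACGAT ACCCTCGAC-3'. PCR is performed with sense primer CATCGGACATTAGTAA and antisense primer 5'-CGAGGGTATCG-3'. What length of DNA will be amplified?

39 bp

The forward primer matches the template at positions 59–74.
The reverse primer's reverse complement is CGATACCCTCG, which matches the template at positions 87–97.
Product length = (reverse-primer end) − (forward-primer start) + 1 = 97 − 59 + 1 = 39 bp.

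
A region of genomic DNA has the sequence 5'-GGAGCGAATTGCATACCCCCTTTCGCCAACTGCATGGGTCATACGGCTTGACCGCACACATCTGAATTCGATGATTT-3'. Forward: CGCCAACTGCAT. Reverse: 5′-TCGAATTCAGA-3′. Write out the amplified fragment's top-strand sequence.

5'-CGCCAACTGCATGGGTCATACGGCTTGACCGCACACATCTGAATTCGA-3'

Scanning the template, CGCCAACTGCAT occurs at positions 24–35; this primer anneals to the bottom strand there with its 3' end pointing downstream.
Taking the reverse complement of TCGAATTCAGA gives TCTGAATTCGA, found at positions 61–71 on the template; the primer anneals here to the top strand with its 3' end pointing upstream.
The product is the template from position 24 through 71 (48 bp).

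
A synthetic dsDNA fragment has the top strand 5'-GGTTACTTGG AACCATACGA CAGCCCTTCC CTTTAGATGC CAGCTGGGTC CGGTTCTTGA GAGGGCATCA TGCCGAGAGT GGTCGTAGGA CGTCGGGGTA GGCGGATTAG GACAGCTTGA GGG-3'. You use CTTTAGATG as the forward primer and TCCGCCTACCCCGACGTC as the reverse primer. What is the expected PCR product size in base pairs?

76 bp

Forward primer CTTTAGATG is found on the top strand at positions 31–39.
The reverse primer's reverse complement is GACGTCGGGGTAGGCGGA, which matches the template at positions 89–106.
Amplicon spans positions 31–106: 76 bp.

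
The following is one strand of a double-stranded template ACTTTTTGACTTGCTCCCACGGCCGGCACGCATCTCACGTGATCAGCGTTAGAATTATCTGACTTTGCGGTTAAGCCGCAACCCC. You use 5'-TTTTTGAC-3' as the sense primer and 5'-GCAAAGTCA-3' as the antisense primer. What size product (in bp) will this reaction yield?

Scanning the template, TTTTTGAC occurs at positions 3–10; this primer anneals to the bottom strand there with its 3' end pointing downstream.
Taking the reverse complement of GCAAAGTCA gives TGACTTTGC, found at positions 60–68 on the template; the primer anneals here to the top strand with its 3' end pointing upstream.
The product runs from position 3 to position 68, so its length is 68 − 3 + 1 = 66 bp.

66 bp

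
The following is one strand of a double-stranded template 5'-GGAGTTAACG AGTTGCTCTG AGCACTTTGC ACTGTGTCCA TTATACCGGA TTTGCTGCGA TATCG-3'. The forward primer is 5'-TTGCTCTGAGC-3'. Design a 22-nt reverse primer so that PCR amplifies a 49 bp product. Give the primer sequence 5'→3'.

5'-ATCGCAGCAAATCCGGTATAAT-3'

The forward primer binds at positions 13–23, so a 49 bp product ends at position 13 + 49 − 1 = 61.
The reverse primer anneals to the top strand over positions 40–61, i.e. to ATTATACCGGATTTGCTGCGAT.
Its sequence written 5'→3' is the reverse complement: ATCGCAGCAAATCCGGTATAAT.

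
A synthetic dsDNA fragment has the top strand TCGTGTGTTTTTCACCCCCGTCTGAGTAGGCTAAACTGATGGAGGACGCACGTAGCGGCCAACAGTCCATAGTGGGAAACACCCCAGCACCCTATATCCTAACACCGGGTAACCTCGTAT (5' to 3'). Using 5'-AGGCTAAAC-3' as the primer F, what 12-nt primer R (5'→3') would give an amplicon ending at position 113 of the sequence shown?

5'-GTTACCCGGTGT-3'

The forward primer binds at positions 28–36; the product's 3' end on the top strand is position 113.
The reverse primer anneals to the top strand over positions 102–113, i.e. to ACACCGGGTAAC.
Its sequence written 5'→3' is the reverse complement: GTTACCCGGTGT.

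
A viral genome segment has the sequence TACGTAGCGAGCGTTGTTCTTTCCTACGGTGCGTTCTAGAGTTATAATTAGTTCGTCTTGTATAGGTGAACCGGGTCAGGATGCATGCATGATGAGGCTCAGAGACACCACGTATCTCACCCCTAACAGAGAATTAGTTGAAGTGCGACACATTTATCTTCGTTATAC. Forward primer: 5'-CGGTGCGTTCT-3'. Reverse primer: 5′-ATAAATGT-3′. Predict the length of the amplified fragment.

The forward primer matches the template at positions 27–37.
Reverse complement of the reverse primer: ACATTTAT. This occurs on the top strand at positions 150–157.
Amplicon spans positions 27–157: 131 bp.

131 bp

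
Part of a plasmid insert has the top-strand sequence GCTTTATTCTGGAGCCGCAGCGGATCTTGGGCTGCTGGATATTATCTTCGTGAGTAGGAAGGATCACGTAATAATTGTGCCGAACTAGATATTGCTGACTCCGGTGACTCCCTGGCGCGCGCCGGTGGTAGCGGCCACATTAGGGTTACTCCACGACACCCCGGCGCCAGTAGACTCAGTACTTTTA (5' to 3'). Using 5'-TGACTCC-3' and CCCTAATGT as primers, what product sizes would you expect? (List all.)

50 bp, 41 bp

The forward primer TGACTCC matches the top strand at positions 96–102, 105–111.
The reverse primer's reverse complement is ACATTAGGG, matching at positions 137–145.
Each forward site pairs with the reverse site to give a product ending at position 145: sizes 50, 41 bp.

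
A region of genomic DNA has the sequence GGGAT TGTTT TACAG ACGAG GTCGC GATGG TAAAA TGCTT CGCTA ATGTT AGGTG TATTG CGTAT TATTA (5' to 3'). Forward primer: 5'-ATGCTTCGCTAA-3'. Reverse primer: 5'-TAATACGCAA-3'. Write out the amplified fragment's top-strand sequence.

Scanning the template, ATGCTTCGCTAA occurs at positions 35–46; this primer anneals to the bottom strand there with its 3' end pointing downstream.
Taking the reverse complement of TAATACGCAA gives TTGCGTATTA, found at positions 58–67 on the template; the primer anneals here to the top strand with its 3' end pointing upstream.
The product is the template from position 35 through 67 (33 bp).

5'-ATGCTTCGCTAATGTTAGGTGTATTGCGTATTA-3'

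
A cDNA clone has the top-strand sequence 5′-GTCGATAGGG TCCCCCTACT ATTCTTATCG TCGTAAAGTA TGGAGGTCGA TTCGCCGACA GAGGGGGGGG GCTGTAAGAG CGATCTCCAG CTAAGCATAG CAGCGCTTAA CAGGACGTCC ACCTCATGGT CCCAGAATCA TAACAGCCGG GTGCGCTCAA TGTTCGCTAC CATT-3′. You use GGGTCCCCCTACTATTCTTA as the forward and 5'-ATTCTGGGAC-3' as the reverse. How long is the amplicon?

131 bp

Forward primer GGGTCCCCCTACTATTCTTA is found on the top strand at positions 8–27.
Taking the reverse complement of ATTCTGGGAC gives GTCCCAGAAT, found at positions 129–138 on the template; the primer anneals here to the top strand with its 3' end pointing upstream.
Product length = (reverse-primer end) − (forward-primer start) + 1 = 138 − 8 + 1 = 131 bp.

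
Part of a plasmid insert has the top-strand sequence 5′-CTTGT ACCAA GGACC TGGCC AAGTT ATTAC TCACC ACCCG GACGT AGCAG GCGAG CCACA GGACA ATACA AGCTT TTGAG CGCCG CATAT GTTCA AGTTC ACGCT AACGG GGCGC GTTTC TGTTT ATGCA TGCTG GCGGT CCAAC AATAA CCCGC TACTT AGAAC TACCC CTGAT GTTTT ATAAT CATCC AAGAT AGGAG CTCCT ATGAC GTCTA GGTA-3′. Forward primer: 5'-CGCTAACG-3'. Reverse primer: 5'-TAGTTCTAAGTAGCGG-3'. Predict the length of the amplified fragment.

66 bp

The forward primer matches the template at positions 102–109.
The reverse primer's reverse complement is CCGCTACTTAGAACTA, which matches the template at positions 152–167.
The product runs from position 102 to position 167, so its length is 167 − 102 + 1 = 66 bp.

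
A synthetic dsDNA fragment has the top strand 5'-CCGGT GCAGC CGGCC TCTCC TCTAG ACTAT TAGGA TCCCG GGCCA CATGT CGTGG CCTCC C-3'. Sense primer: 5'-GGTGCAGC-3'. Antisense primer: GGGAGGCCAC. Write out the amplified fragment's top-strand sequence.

Forward primer GGTGCAGC is found on the top strand at positions 3–10.
Taking the reverse complement of GGGAGGCCAC gives GTGGCCTCCC, found at positions 52–61 on the template; the primer anneals here to the top strand with its 3' end pointing upstream.
The product is the template from position 3 through 61 (59 bp).

5'-GGTGCAGCCGGCCTCTCCTCTAGACTATTAGGATCCCGGGCCACATGTCGTGGCCTCCC-3'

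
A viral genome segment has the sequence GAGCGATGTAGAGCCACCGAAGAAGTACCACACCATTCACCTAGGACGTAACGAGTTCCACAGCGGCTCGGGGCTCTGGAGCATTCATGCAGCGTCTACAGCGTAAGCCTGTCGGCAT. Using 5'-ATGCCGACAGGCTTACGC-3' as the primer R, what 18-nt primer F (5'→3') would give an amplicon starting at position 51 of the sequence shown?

The reverse primer's reverse complement GCGTAAGCCTGTCGGCAT matches the template at positions 101–118; the product starts at position 51.
The forward primer is identical to the top strand over positions 51–68: ACGAGTTCCACAGCGGCT.

5'-ACGAGTTCCACAGCGGCT-3'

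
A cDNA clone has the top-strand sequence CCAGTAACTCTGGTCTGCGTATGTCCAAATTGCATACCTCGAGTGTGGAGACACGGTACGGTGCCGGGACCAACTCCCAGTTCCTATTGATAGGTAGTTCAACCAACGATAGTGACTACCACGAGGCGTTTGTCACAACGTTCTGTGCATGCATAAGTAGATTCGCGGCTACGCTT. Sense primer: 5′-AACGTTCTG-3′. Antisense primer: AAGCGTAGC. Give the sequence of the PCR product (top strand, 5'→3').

5'-AACGTTCTGTGCATGCATAAGTAGATTCGCGGCTACGCTT-3'

The forward primer matches the template at positions 137–145.
Reverse complement of the reverse primer: GCTACGCTT. This occurs on the top strand at positions 168–176.
The product is the template from position 137 through 176 (40 bp).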